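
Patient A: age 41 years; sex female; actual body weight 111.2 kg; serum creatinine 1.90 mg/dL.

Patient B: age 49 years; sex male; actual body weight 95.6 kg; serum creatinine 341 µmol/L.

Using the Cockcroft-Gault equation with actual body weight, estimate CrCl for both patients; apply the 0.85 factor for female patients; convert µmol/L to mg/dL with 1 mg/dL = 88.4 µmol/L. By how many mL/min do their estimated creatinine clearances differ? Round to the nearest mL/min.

37 mL/min

Patient A: CrCl = (140 − 41) × 111.2 / (72 × 1.9) × 0.85 = 11008.8 / 136.80 × 0.85 ≈ 68.4 mL/min
Patient B: SCr = 341 / 88.4 = 3.857 mg/dL
Patient B: CrCl = (140 − 49) × 95.6 / (72 × 3.857) = 8699.6 / 277.70 ≈ 31.3 mL/min
|68.4 − 31.3| = 37.1 mL/min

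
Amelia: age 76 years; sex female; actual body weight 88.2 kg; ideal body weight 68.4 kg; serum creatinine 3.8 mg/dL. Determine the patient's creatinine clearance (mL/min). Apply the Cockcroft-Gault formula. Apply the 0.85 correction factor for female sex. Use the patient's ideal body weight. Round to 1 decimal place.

13.6 mL/min

CrCl = (140 − 76) × 68.4 / (72 × 3.8) × 0.85 = 4377.6 / 273.60 × 0.85 ≈ 13.6 mL/min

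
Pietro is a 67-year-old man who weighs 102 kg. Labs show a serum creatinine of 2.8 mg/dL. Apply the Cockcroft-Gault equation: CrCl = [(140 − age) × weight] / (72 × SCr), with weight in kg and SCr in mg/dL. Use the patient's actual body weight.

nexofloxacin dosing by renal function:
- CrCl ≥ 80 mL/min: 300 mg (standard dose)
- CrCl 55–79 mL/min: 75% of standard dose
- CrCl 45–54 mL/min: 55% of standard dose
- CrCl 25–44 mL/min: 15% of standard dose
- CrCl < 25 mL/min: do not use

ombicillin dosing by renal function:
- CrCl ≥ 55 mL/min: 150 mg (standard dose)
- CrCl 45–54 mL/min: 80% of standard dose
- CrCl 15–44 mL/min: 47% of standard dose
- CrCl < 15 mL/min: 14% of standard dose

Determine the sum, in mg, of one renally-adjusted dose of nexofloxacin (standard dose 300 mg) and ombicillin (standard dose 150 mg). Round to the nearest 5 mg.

CrCl = (140 − 67) × 102 / (72 × 2.8) = 7446.0 / 201.60 ≈ 36.9 mL/min
CrCl ≈ 37 mL/min.
nexofloxacin: 25–44 mL/min → 15% of 300 mg = 45 mg.
ombicillin: 15–44 mL/min → 47% of 150 mg = 70.5 mg.
Total = 45 + 70.5 = 115.5 mg.

115 mg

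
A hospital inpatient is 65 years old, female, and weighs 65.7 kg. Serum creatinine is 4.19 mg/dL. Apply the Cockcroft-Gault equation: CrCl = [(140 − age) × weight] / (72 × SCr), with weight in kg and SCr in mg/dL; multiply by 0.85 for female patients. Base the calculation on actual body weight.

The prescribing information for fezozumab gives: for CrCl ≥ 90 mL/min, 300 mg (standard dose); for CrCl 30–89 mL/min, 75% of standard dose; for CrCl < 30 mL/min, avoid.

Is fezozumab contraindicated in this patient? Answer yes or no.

yes

CrCl = (140 − 65) × 65.7 / (72 × 4.19) × 0.85 = 4927.5 / 301.68 × 0.85 ≈ 13.9 mL/min
CrCl ≈ 14 mL/min, which is < 30 mL/min.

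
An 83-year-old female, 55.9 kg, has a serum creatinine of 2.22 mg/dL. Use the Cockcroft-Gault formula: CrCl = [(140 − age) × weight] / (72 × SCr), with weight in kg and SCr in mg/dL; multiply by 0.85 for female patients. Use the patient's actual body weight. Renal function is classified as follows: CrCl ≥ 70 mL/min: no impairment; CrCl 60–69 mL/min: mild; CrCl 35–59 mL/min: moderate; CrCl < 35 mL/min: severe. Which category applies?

CrCl = (140 − 83) × 55.9 / (72 × 2.22) × 0.85 = 3186.3 / 159.84 × 0.85 ≈ 16.9 mL/min
17 mL/min falls in the 'severe' range.

severe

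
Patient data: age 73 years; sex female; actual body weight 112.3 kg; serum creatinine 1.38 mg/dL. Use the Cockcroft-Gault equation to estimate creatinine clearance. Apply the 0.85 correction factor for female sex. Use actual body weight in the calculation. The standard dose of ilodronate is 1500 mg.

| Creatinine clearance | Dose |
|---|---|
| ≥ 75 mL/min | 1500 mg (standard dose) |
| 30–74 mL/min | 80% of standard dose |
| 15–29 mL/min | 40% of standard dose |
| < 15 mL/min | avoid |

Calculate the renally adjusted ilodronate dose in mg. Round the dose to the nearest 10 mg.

1200 mg

CrCl = (140 − 73) × 112.3 / (72 × 1.38) × 0.85 = 7524.1 / 99.36 × 0.85 ≈ 64.4 mL/min
CrCl ≈ 64 mL/min → bracket 30–74 mL/min.
80% of 1500 mg = 1200 mg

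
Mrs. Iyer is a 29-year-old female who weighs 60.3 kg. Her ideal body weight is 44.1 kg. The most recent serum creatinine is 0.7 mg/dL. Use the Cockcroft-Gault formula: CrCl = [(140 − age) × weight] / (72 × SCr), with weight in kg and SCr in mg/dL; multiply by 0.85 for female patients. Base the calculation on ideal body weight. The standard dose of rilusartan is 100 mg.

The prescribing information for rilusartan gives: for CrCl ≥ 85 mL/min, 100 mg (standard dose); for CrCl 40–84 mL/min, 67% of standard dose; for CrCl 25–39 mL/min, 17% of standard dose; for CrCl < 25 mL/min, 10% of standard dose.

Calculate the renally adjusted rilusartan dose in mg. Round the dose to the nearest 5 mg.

65 mg

CrCl = (140 − 29) × 44.1 / (72 × 0.7) × 0.85 = 4895.1 / 50.40 × 0.85 ≈ 82.6 mL/min
CrCl ≈ 83 mL/min → bracket 40–84 mL/min.
67% of 100 mg = 67 mg → 65 mg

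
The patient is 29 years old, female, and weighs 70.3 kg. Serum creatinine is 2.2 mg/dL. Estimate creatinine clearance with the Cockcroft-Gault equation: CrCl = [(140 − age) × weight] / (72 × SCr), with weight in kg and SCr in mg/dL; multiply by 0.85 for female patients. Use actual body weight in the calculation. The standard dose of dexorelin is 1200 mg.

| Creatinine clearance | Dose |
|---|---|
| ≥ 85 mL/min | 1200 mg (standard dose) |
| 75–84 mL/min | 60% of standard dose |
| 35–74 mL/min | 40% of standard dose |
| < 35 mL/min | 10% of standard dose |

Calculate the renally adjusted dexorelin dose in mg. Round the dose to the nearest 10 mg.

CrCl = (140 − 29) × 70.3 / (72 × 2.2) × 0.85 = 7803.3 / 158.40 × 0.85 ≈ 41.9 mL/min
CrCl ≈ 42 mL/min → bracket 35–74 mL/min.
40% of 1200 mg = 480 mg

480 mg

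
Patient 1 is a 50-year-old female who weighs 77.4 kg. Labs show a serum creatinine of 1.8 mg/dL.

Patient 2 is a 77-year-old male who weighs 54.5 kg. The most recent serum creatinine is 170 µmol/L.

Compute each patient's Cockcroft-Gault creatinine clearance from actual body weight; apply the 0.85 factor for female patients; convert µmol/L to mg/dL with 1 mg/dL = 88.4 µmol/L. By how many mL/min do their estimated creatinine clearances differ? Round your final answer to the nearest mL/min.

Patient 1: CrCl = (140 − 50) × 77.4 / (72 × 1.8) × 0.85 = 6966.0 / 129.60 × 0.85 ≈ 45.7 mL/min
Patient 2: SCr = 170 / 88.4 = 1.923 mg/dL
Patient 2: CrCl = (140 − 77) × 54.5 / (72 × 1.923) = 3433.5 / 138.46 ≈ 24.8 mL/min
|45.7 − 24.8| = 20.9 mL/min

21 mL/min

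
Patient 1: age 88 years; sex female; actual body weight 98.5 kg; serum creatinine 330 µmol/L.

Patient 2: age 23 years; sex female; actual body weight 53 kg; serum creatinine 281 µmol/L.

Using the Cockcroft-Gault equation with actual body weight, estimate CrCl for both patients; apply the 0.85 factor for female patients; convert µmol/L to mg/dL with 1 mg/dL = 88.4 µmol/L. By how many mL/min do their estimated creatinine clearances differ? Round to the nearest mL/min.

7 mL/min

Patient 1: SCr = 330 / 88.4 = 3.733 mg/dL
Patient 1: CrCl = (140 − 88) × 98.5 / (72 × 3.733) × 0.85 = 5122.0 / 268.78 × 0.85 ≈ 16.2 mL/min
Patient 2: SCr = 281 / 88.4 = 3.179 mg/dL
Patient 2: CrCl = (140 − 23) × 53 / (72 × 3.179) × 0.85 = 6201.0 / 228.89 × 0.85 ≈ 23.0 mL/min
|16.2 − 23.0| = 6.8 mL/min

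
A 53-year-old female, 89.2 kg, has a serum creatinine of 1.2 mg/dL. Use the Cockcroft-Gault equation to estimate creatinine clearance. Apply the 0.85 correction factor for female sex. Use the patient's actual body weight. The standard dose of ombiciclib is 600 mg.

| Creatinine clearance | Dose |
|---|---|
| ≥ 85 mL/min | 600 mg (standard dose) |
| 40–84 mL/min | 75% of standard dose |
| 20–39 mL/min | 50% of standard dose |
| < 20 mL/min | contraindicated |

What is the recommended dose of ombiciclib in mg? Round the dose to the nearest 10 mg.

CrCl = (140 − 53) × 89.2 / (72 × 1.2) × 0.85 = 7760.4 / 86.40 × 0.85 ≈ 76.3 mL/min
CrCl ≈ 76 mL/min → bracket 40–84 mL/min.
75% of 600 mg = 450 mg

450 mg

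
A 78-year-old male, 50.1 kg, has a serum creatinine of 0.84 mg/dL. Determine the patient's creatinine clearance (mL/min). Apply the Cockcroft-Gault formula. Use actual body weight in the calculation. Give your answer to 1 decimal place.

51.4 mL/min

CrCl = (140 − 78) × 50.1 / (72 × 0.84) = 3106.2 / 60.48 ≈ 51.4 mL/min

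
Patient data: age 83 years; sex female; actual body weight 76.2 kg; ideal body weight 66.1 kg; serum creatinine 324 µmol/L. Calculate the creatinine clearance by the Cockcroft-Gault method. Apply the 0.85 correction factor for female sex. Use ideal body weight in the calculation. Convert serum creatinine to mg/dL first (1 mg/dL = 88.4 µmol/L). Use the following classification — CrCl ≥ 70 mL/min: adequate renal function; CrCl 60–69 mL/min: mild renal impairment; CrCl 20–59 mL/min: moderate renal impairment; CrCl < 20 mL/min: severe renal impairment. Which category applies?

severe renal impairment

SCr = 324 / 88.4 = 3.665 mg/dL
CrCl = (140 − 83) × 66.1 / (72 × 3.665) × 0.85 = 3767.7 / 263.88 × 0.85 ≈ 12.1 mL/min
12 mL/min falls in the 'severe renal impairment' range.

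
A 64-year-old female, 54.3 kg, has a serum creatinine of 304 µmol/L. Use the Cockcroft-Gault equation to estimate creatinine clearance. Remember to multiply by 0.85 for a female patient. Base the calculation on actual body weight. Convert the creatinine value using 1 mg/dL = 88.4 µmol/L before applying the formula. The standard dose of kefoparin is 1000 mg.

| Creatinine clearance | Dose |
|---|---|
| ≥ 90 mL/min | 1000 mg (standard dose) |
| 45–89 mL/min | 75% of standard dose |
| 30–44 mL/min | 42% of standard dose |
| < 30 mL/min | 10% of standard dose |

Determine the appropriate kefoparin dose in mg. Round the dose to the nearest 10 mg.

SCr = 304 / 88.4 = 3.439 mg/dL
CrCl = (140 − 64) × 54.3 / (72 × 3.439) × 0.85 = 4126.8 / 247.61 × 0.85 ≈ 14.2 mL/min
CrCl ≈ 14 mL/min → bracket < 30 mL/min.
10% of 1000 mg = 100 mg

100 mg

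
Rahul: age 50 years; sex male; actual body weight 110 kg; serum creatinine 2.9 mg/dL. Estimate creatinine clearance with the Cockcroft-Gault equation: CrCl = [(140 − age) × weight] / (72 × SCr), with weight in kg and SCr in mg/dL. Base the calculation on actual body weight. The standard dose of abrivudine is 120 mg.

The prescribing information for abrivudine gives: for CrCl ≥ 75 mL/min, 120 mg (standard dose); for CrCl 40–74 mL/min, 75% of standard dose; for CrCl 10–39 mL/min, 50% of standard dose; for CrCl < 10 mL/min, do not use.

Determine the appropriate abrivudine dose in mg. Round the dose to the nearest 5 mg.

90 mg

CrCl = (140 − 50) × 110 / (72 × 2.9) = 9900.0 / 208.80 ≈ 47.4 mL/min
CrCl ≈ 47 mL/min → bracket 40–74 mL/min.
75% of 120 mg = 90 mg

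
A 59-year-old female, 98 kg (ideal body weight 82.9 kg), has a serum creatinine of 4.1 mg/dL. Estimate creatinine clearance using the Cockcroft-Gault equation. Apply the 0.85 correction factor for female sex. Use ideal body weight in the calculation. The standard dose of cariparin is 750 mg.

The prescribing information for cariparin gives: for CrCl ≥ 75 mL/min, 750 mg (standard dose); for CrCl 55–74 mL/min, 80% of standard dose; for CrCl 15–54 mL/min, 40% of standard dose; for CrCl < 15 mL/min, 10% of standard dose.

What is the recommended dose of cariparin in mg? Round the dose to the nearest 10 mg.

300 mg

CrCl = (140 − 59) × 82.9 / (72 × 4.1) × 0.85 = 6714.9 / 295.20 × 0.85 ≈ 19.3 mL/min
CrCl ≈ 19 mL/min → bracket 15–54 mL/min.
40% of 750 mg = 300 mg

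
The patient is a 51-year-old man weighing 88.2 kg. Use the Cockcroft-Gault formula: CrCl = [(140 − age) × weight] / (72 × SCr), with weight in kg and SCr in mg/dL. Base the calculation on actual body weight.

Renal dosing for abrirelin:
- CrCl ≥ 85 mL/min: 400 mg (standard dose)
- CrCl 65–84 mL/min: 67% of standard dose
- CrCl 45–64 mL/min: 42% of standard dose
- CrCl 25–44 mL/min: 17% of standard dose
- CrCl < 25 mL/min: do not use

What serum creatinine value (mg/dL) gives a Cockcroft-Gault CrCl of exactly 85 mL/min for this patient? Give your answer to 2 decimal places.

Standard dose requires CrCl ≥ 85 mL/min.
Set (140 − 51) × 88.2 / (72 × SCr) = 85
SCr = (140 − 51) × 88.2 / (72 × 85) = 1.283 mg/dL

1.28 mg/dL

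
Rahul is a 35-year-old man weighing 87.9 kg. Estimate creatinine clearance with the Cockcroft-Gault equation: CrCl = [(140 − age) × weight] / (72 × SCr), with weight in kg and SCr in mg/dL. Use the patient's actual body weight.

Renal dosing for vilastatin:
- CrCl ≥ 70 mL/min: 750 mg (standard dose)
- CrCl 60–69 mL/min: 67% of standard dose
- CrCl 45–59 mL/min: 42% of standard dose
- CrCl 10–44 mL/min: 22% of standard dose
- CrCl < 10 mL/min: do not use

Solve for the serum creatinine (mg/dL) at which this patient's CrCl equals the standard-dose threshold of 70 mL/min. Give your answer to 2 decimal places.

1.83 mg/dL

Standard dose requires CrCl ≥ 70 mL/min.
Set (140 − 35) × 87.9 / (72 × SCr) = 70
SCr = (140 − 35) × 87.9 / (72 × 70) = 1.831 mg/dL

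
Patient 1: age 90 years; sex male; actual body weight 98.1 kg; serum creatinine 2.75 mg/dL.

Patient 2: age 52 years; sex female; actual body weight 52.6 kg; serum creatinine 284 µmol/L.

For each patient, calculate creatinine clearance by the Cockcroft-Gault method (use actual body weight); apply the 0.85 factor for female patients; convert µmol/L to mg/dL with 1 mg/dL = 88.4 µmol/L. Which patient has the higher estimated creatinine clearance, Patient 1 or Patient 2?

Patient 1: CrCl = (140 − 90) × 98.1 / (72 × 2.75) = 4905.0 / 198.00 ≈ 24.8 mL/min
Patient 2: SCr = 284 / 88.4 = 3.213 mg/dL
Patient 2: CrCl = (140 − 52) × 52.6 / (72 × 3.213) × 0.85 = 4628.8 / 231.34 × 0.85 ≈ 17.0 mL/min
24.8 vs 17.0 mL/min → Patient 1 is higher.

Patient 1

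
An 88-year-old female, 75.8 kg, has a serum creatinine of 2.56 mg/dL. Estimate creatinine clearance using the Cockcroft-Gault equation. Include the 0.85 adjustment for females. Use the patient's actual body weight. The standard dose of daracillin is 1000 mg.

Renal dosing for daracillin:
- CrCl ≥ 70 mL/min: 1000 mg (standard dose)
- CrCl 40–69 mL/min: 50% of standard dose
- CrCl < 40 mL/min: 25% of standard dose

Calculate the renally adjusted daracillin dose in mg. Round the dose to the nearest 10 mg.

250 mg

CrCl = (140 − 88) × 75.8 / (72 × 2.56) × 0.85 = 3941.6 / 184.32 × 0.85 ≈ 18.2 mL/min
CrCl ≈ 18 mL/min → bracket < 40 mL/min.
25% of 1000 mg = 250 mg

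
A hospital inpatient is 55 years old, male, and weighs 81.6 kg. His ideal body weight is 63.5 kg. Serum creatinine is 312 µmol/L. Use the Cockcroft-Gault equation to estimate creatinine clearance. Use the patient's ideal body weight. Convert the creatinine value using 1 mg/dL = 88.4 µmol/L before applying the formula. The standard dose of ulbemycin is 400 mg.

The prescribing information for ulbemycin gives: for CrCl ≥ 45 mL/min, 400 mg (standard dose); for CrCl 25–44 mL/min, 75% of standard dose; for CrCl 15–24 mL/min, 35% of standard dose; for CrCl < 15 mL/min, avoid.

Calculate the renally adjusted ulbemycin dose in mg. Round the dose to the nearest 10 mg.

140 mg

SCr = 312 / 88.4 = 3.529 mg/dL
CrCl = (140 − 55) × 63.5 / (72 × 3.529) = 5397.5 / 254.09 ≈ 21.2 mL/min
CrCl ≈ 21 mL/min → bracket 15–24 mL/min.
35% of 400 mg = 140 mg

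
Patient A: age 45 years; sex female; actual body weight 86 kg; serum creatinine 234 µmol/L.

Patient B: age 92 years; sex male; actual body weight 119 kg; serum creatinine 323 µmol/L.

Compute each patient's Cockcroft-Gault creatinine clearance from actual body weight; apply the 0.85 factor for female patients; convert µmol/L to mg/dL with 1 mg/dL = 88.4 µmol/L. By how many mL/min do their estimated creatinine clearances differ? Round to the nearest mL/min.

15 mL/min

Patient A: SCr = 234 / 88.4 = 2.647 mg/dL
Patient A: CrCl = (140 − 45) × 86 / (72 × 2.647) × 0.85 = 8170.0 / 190.58 × 0.85 ≈ 36.4 mL/min
Patient B: SCr = 323 / 88.4 = 3.654 mg/dL
Patient B: CrCl = (140 − 92) × 119 / (72 × 3.654) = 5712.0 / 263.09 ≈ 21.7 mL/min
|36.4 − 21.7| = 14.7 mL/min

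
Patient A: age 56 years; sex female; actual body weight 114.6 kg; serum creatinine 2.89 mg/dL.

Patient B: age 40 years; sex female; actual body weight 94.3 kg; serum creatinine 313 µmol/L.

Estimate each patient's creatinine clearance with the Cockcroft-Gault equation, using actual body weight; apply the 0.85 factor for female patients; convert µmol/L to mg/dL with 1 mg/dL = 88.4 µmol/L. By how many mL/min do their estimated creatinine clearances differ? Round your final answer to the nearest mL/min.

8 mL/min

Patient A: CrCl = (140 − 56) × 114.6 / (72 × 2.89) × 0.85 = 9626.4 / 208.08 × 0.85 ≈ 39.3 mL/min
Patient B: SCr = 313 / 88.4 = 3.541 mg/dL
Patient B: CrCl = (140 − 40) × 94.3 / (72 × 3.541) × 0.85 = 9430.0 / 254.95 × 0.85 ≈ 31.4 mL/min
|39.3 − 31.4| = 7.9 mL/min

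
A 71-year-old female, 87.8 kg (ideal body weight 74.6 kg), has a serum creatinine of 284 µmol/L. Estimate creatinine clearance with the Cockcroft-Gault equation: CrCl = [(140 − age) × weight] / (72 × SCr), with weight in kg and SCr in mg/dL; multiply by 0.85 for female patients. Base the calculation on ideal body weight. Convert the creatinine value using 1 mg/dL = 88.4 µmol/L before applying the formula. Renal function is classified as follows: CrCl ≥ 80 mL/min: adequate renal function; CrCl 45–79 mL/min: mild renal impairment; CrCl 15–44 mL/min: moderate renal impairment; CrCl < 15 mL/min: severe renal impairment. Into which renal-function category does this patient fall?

SCr = 284 / 88.4 = 3.213 mg/dL
CrCl = (140 − 71) × 74.6 / (72 × 3.213) × 0.85 = 5147.4 / 231.34 × 0.85 ≈ 18.9 mL/min
19 mL/min falls in the 'moderate renal impairment' range.

moderate renal impairment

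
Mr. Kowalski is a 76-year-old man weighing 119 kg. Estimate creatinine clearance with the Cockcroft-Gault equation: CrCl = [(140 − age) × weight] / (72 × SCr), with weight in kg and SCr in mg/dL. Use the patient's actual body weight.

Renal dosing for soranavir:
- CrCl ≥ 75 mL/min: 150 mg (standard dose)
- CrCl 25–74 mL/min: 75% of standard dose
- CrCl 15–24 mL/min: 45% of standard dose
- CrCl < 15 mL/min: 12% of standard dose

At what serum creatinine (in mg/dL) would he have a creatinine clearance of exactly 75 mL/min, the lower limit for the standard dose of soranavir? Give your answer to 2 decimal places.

Standard dose requires CrCl ≥ 75 mL/min.
Set (140 − 76) × 119 / (72 × SCr) = 75
SCr = (140 − 76) × 119 / (72 × 75) = 1.410 mg/dL

1.41 mg/dL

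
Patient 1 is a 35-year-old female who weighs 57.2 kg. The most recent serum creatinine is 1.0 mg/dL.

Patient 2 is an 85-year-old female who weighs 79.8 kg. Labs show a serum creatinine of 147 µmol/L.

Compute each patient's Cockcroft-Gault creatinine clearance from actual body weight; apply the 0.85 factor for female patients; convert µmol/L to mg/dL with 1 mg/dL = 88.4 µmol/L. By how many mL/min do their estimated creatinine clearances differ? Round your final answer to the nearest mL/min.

40 mL/min

Patient 1: CrCl = (140 − 35) × 57.2 / (72 × 1) × 0.85 = 6006.0 / 72.00 × 0.85 ≈ 70.9 mL/min
Patient 2: SCr = 147 / 88.4 = 1.663 mg/dL
Patient 2: CrCl = (140 − 85) × 79.8 / (72 × 1.663) × 0.85 = 4389.0 / 119.74 × 0.85 ≈ 31.2 mL/min
|70.9 − 31.2| = 39.7 mL/min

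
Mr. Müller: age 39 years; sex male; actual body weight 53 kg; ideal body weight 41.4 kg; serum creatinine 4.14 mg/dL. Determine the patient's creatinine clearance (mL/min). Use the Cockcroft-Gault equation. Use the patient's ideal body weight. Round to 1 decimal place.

14.0 mL/min

CrCl = (140 − 39) × 41.4 / (72 × 4.14) = 4181.4 / 298.08 ≈ 14.0 mL/min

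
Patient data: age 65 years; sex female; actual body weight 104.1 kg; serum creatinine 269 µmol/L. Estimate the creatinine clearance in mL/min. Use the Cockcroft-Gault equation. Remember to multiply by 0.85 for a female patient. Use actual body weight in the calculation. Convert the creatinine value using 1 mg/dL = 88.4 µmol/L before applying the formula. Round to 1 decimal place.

SCr = 269 / 88.4 = 3.043 mg/dL
CrCl = (140 − 65) × 104.1 / (72 × 3.043) × 0.85 = 7807.5 / 219.10 × 0.85 ≈ 30.3 mL/min

30.3 mL/min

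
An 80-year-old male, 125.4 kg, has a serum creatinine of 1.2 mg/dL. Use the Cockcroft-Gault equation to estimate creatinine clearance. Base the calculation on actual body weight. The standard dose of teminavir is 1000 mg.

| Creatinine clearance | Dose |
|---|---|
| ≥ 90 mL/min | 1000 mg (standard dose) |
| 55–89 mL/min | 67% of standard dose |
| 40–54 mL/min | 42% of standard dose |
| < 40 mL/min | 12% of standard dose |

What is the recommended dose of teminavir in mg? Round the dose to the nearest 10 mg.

CrCl = (140 − 80) × 125.4 / (72 × 1.2) = 7524.0 / 86.40 ≈ 87.1 mL/min
CrCl ≈ 87 mL/min → bracket 55–89 mL/min.
67% of 1000 mg = 670 mg

670 mg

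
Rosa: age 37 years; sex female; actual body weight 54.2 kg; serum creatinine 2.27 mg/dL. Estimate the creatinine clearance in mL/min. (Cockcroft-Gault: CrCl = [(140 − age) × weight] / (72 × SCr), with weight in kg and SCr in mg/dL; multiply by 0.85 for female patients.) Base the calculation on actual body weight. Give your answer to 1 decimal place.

29.0 mL/min

CrCl = (140 − 37) × 54.2 / (72 × 2.27) × 0.85 = 5582.6 / 163.44 × 0.85 ≈ 29.0 mL/min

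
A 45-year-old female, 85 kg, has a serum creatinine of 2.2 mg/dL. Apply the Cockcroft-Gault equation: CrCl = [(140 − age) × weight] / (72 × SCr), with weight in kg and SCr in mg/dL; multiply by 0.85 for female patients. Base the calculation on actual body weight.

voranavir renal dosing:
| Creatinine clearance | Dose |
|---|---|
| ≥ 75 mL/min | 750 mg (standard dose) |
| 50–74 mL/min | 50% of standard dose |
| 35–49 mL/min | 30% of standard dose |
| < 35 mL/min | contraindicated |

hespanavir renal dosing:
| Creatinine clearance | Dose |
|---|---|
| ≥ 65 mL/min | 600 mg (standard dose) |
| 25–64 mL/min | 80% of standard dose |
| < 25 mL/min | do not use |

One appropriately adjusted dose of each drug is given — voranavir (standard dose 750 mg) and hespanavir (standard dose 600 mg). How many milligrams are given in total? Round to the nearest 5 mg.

CrCl = (140 − 45) × 85 / (72 × 2.2) × 0.85 = 8075.0 / 158.40 × 0.85 ≈ 43.3 mL/min
CrCl ≈ 43 mL/min.
voranavir: 35–49 mL/min → 30% of 750 mg = 225 mg.
hespanavir: 25–64 mL/min → 80% of 600 mg = 480 mg.
Total = 225 + 480 = 705 mg.

705 mg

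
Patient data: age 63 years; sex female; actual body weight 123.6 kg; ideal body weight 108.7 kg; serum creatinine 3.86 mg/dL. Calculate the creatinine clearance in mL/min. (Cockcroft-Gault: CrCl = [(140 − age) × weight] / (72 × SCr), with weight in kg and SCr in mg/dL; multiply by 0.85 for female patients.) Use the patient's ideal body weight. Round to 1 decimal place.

CrCl = (140 − 63) × 108.7 / (72 × 3.86) × 0.85 = 8369.9 / 277.92 × 0.85 ≈ 25.6 mL/min

25.6 mL/min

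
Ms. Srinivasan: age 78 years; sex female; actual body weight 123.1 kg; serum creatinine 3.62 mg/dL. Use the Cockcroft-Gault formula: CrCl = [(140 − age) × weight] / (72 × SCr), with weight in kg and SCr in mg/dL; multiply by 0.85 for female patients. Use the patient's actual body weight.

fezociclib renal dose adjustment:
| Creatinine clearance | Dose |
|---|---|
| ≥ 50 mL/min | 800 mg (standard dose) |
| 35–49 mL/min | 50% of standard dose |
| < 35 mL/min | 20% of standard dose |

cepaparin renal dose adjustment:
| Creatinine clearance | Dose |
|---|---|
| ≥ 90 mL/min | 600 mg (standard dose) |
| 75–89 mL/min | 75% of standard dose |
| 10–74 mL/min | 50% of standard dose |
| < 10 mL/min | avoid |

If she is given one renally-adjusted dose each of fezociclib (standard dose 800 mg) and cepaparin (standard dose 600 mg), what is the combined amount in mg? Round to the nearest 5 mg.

CrCl = (140 − 78) × 123.1 / (72 × 3.62) × 0.85 = 7632.2 / 260.64 × 0.85 ≈ 24.9 mL/min
CrCl ≈ 25 mL/min.
fezociclib: < 35 mL/min → 20% of 800 mg = 160 mg.
cepaparin: 10–74 mL/min → 50% of 600 mg = 300 mg.
Total = 160 + 300 = 460 mg.

460 mg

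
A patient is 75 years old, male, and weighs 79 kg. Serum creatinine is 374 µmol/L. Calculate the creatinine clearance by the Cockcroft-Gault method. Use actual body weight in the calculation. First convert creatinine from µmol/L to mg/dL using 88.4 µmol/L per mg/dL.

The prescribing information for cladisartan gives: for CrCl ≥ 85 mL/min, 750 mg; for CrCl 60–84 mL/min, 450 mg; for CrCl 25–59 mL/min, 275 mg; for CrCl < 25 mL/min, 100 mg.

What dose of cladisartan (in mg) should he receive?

SCr = 374 / 88.4 = 4.231 mg/dL
CrCl = (140 − 75) × 79 / (72 × 4.231) = 5135.0 / 304.63 ≈ 16.9 mL/min
CrCl ≈ 17 mL/min → bracket < 25 mL/min.
Dose for this bracket: 100 mg.

100 mg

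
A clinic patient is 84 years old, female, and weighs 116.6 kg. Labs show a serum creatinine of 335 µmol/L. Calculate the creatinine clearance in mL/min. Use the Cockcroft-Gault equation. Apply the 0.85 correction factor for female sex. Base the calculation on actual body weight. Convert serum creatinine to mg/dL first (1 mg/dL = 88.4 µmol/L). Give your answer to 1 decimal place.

20.3 mL/min

SCr = 335 / 88.4 = 3.79 mg/dL
CrCl = (140 − 84) × 116.6 / (72 × 3.79) × 0.85 = 6529.6 / 272.88 × 0.85 ≈ 20.3 mL/min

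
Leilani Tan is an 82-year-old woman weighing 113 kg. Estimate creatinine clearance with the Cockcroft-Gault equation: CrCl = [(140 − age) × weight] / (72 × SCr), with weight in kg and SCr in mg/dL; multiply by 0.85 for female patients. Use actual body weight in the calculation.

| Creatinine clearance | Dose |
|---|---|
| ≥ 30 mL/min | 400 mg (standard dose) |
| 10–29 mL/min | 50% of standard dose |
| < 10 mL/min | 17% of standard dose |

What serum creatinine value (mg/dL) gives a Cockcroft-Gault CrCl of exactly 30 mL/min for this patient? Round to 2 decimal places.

Standard dose requires CrCl ≥ 30 mL/min.
Set (140 − 82) × 113 × 0.85 / (72 × SCr) = 30
SCr = (140 − 82) × 113 × 0.85 / (72 × 30) = 2.579 mg/dL

2.58 mg/dL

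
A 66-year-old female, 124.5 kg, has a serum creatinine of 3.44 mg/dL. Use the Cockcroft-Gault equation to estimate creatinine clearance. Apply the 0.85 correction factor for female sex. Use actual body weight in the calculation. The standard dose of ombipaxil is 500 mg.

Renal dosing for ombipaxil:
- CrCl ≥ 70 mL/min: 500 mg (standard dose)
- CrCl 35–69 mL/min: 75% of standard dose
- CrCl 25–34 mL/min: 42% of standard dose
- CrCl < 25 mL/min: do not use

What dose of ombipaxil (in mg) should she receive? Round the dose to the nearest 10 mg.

CrCl = (140 − 66) × 124.5 / (72 × 3.44) × 0.85 = 9213.0 / 247.68 × 0.85 ≈ 31.6 mL/min
CrCl ≈ 32 mL/min → bracket 25–34 mL/min.
42% of 500 mg = 210 mg

210 mg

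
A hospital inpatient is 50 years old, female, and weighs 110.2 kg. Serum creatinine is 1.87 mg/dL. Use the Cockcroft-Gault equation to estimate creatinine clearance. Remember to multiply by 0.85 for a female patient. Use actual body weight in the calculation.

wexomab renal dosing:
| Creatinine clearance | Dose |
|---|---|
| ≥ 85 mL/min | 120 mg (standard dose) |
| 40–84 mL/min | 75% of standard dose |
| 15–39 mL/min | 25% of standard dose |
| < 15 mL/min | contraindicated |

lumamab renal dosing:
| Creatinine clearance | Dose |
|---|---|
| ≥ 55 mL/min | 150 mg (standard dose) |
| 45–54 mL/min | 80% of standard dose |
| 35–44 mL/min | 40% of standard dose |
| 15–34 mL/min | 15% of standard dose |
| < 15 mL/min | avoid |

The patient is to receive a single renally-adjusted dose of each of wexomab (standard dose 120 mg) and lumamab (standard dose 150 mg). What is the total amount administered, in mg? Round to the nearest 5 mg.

CrCl = (140 − 50) × 110.2 / (72 × 1.87) × 0.85 = 9918.0 / 134.64 × 0.85 ≈ 62.6 mL/min
CrCl ≈ 63 mL/min.
wexomab: 40–84 mL/min → 75% of 120 mg = 90 mg.
lumamab: ≥ 55 mL/min → 100% of 150 mg = 150 mg.
Total = 90 + 150 = 240 mg.

240 mg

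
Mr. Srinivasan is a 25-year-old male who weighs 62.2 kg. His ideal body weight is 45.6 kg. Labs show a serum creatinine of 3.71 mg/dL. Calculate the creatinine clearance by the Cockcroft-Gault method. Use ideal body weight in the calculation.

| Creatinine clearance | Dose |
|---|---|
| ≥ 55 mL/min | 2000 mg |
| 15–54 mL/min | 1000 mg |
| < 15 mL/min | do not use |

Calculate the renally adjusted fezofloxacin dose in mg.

CrCl = (140 − 25) × 45.6 / (72 × 3.71) = 5244.0 / 267.12 ≈ 19.6 mL/min
CrCl ≈ 20 mL/min → bracket 15–54 mL/min.
Dose for this bracket: 1000 mg.

1000 mg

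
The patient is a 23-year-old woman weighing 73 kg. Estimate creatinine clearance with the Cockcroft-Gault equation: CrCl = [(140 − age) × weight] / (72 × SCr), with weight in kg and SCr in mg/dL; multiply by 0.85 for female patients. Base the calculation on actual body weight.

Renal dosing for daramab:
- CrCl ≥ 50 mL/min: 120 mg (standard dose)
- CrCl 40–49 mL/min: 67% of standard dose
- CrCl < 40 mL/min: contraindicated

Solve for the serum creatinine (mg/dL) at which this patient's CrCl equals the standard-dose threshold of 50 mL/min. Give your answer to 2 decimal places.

Standard dose requires CrCl ≥ 50 mL/min.
Set (140 − 23) × 73 × 0.85 / (72 × SCr) = 50
SCr = (140 − 23) × 73 × 0.85 / (72 × 50) = 2.017 mg/dL

2.02 mg/dL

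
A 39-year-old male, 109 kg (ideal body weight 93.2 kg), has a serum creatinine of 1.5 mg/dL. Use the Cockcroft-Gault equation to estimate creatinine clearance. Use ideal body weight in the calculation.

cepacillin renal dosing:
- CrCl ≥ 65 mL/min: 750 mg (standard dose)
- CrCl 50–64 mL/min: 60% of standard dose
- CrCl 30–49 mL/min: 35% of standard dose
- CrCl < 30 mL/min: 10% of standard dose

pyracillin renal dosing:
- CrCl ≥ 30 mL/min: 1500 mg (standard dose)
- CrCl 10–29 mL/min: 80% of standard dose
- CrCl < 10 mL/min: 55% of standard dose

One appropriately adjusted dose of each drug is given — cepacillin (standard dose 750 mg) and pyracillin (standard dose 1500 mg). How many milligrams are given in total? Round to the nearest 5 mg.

2250 mg

CrCl = (140 − 39) × 93.2 / (72 × 1.5) = 9413.2 / 108.00 ≈ 87.2 mL/min
CrCl ≈ 87 mL/min.
cepacillin: ≥ 65 mL/min → 100% of 750 mg = 750 mg.
pyracillin: ≥ 30 mL/min → 100% of 1500 mg = 1500 mg.
Total = 750 + 1500 = 2250 mg.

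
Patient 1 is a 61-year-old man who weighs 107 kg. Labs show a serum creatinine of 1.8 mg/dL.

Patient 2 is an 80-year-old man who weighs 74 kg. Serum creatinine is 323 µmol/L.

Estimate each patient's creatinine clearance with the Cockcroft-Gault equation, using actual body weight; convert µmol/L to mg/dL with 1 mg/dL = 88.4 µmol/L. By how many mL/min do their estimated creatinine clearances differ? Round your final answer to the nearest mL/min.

Patient 1: CrCl = (140 − 61) × 107 / (72 × 1.8) = 8453.0 / 129.60 ≈ 65.2 mL/min
Patient 2: SCr = 323 / 88.4 = 3.654 mg/dL
Patient 2: CrCl = (140 − 80) × 74 / (72 × 3.654) = 4440.0 / 263.09 ≈ 16.9 mL/min
|65.2 − 16.9| = 48.3 mL/min

48 mL/min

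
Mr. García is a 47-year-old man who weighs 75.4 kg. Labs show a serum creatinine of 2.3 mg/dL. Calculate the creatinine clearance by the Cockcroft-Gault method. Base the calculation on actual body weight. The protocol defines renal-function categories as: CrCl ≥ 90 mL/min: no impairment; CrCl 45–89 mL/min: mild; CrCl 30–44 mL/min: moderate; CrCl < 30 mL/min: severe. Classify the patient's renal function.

moderate

CrCl = (140 − 47) × 75.4 / (72 × 2.3) = 7012.2 / 165.60 ≈ 42.3 mL/min
42 mL/min falls in the 'moderate' range.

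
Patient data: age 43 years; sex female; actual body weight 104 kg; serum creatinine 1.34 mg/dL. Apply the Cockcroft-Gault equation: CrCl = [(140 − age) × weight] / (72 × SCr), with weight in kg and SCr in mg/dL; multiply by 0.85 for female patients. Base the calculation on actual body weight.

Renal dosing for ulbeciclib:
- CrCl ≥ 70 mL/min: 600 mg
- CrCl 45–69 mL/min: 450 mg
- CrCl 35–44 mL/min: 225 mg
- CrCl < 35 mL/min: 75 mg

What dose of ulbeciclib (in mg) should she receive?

600 mg

CrCl = (140 − 43) × 104 / (72 × 1.34) × 0.85 = 10088.0 / 96.48 × 0.85 ≈ 88.9 mL/min
CrCl ≈ 89 mL/min → bracket ≥ 70 mL/min.
Dose for this bracket: 600 mg.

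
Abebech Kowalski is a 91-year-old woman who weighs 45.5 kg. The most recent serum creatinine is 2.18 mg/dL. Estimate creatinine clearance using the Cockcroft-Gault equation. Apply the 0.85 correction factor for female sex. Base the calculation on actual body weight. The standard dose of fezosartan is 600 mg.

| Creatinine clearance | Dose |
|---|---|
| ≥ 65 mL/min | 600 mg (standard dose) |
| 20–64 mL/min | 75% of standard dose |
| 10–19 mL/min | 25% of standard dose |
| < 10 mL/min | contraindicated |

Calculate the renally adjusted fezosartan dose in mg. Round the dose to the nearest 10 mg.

CrCl = (140 − 91) × 45.5 / (72 × 2.18) × 0.85 = 2229.5 / 156.96 × 0.85 ≈ 12.1 mL/min
CrCl ≈ 12 mL/min → bracket 10–19 mL/min.
25% of 600 mg = 150 mg

150 mg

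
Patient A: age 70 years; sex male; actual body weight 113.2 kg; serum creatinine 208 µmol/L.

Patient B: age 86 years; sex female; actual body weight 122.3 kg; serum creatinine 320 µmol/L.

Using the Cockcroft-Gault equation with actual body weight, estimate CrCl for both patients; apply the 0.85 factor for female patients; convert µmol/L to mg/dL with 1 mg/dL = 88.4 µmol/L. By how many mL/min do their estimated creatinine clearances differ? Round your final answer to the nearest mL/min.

Patient A: SCr = 208 / 88.4 = 2.353 mg/dL
Patient A: CrCl = (140 − 70) × 113.2 / (72 × 2.353) = 7924.0 / 169.42 ≈ 46.8 mL/min
Patient B: SCr = 320 / 88.4 = 3.62 mg/dL
Patient B: CrCl = (140 − 86) × 122.3 / (72 × 3.62) × 0.85 = 6604.2 / 260.64 × 0.85 ≈ 21.5 mL/min
|46.8 − 21.5| = 25.3 mL/min

25 mL/min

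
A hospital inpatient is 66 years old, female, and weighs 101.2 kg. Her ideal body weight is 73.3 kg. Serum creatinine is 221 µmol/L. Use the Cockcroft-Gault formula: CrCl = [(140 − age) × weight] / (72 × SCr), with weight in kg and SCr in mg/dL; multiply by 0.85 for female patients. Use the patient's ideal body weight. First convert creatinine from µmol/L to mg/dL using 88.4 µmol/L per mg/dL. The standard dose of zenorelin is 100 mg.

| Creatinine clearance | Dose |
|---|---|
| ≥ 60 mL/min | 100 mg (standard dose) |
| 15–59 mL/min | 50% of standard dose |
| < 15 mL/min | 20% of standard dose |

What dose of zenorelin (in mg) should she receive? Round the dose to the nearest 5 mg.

50 mg

SCr = 221 / 88.4 = 2.5 mg/dL
CrCl = (140 − 66) × 73.3 / (72 × 2.5) × 0.85 = 5424.2 / 180.00 × 0.85 ≈ 25.6 mL/min
CrCl ≈ 26 mL/min → bracket 15–59 mL/min.
50% of 100 mg = 50 mg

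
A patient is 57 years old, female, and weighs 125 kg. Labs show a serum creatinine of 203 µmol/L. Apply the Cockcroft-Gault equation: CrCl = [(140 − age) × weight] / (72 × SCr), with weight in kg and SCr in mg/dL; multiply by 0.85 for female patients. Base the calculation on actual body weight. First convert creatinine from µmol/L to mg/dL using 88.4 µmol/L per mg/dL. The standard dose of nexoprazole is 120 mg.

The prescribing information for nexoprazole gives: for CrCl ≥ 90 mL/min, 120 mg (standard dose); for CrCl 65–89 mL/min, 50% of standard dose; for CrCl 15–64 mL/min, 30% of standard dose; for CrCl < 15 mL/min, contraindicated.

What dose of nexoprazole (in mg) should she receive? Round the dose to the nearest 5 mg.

35 mg

SCr = 203 / 88.4 = 2.296 mg/dL
CrCl = (140 − 57) × 125 / (72 × 2.296) × 0.85 = 10375.0 / 165.31 × 0.85 ≈ 53.3 mL/min
CrCl ≈ 53 mL/min → bracket 15–64 mL/min.
30% of 120 mg = 36 mg → 35 mg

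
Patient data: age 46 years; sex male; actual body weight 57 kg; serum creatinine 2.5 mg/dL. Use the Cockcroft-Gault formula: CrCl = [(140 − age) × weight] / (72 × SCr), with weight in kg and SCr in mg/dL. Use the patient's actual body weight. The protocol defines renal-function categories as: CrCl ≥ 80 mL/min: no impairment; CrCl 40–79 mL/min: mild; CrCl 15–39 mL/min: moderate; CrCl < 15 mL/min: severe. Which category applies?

CrCl = (140 − 46) × 57 / (72 × 2.5) = 5358.0 / 180.00 ≈ 29.8 mL/min
30 mL/min falls in the 'moderate' range.

moderate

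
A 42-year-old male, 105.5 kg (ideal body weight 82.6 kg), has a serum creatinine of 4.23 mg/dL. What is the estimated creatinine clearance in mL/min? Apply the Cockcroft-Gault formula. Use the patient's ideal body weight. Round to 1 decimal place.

26.6 mL/min

CrCl = (140 − 42) × 82.6 / (72 × 4.23) = 8094.8 / 304.56 ≈ 26.6 mL/min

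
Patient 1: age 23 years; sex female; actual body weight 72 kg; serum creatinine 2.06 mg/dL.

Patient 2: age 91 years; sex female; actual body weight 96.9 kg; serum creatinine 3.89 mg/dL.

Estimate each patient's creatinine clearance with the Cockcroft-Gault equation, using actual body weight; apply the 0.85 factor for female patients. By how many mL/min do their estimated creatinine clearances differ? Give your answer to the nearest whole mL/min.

Patient 1: CrCl = (140 − 23) × 72 / (72 × 2.06) × 0.85 = 8424.0 / 148.32 × 0.85 ≈ 48.3 mL/min
Patient 2: CrCl = (140 − 91) × 96.9 / (72 × 3.89) × 0.85 = 4748.1 / 280.08 × 0.85 ≈ 14.4 mL/min
|48.3 − 14.4| = 33.9 mL/min

34 mL/min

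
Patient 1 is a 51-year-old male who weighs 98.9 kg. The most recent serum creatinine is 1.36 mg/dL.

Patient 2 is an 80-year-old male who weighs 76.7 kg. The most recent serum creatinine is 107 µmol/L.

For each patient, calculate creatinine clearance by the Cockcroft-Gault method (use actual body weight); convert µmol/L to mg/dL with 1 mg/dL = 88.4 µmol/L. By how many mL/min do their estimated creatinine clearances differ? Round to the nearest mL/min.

37 mL/min

Patient 1: CrCl = (140 − 51) × 98.9 / (72 × 1.36) = 8802.1 / 97.92 ≈ 89.9 mL/min
Patient 2: SCr = 107 / 88.4 = 1.21 mg/dL
Patient 2: CrCl = (140 − 80) × 76.7 / (72 × 1.21) = 4602.0 / 87.12 ≈ 52.8 mL/min
|89.9 − 52.8| = 37.1 mL/min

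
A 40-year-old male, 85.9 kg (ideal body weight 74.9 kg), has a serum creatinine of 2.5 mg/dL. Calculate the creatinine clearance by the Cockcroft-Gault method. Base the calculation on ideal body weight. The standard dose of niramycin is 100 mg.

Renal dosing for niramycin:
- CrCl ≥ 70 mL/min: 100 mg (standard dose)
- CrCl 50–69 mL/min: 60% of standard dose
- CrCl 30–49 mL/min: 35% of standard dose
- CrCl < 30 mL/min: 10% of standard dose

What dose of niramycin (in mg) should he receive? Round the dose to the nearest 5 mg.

CrCl = (140 − 40) × 74.9 / (72 × 2.5) = 7490.0 / 180.00 ≈ 41.6 mL/min
CrCl ≈ 42 mL/min → bracket 30–49 mL/min.
35% of 100 mg = 35 mg

35 mg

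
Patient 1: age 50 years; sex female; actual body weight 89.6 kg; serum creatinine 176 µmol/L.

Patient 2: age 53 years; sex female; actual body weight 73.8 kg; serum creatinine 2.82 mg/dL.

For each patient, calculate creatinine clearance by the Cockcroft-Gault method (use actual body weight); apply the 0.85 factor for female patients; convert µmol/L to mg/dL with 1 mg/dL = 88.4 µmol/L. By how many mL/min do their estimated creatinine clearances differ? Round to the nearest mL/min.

Patient 1: SCr = 176 / 88.4 = 1.991 mg/dL
Patient 1: CrCl = (140 − 50) × 89.6 / (72 × 1.991) × 0.85 = 8064.0 / 143.35 × 0.85 ≈ 47.8 mL/min
Patient 2: CrCl = (140 − 53) × 73.8 / (72 × 2.82) × 0.85 = 6420.6 / 203.04 × 0.85 ≈ 26.9 mL/min
|47.8 − 26.9| = 20.9 mL/min

21 mL/min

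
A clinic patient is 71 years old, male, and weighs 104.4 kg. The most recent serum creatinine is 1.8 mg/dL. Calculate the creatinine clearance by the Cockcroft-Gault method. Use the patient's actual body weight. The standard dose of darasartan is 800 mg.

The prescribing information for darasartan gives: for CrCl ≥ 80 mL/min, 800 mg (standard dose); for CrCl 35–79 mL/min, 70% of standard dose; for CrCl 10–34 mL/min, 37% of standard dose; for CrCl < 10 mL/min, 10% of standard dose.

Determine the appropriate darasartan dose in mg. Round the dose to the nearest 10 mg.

CrCl = (140 − 71) × 104.4 / (72 × 1.8) = 7203.6 / 129.60 ≈ 55.6 mL/min
CrCl ≈ 56 mL/min → bracket 35–79 mL/min.
70% of 800 mg = 560 mg

560 mg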